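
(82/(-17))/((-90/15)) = 0.80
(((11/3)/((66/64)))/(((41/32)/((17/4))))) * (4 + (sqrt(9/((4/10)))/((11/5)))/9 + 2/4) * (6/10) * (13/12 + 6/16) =9520 * sqrt(10)/12177 + 1904/41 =48.91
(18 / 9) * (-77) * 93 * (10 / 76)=-35805 / 19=-1884.47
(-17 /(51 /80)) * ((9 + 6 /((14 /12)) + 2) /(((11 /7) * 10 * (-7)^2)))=-904 /1617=-0.56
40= 40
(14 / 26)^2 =49 / 169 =0.29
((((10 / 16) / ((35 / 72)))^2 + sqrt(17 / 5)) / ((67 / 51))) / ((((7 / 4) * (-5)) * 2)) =-102 * sqrt(85) / 11725 - 8262 / 114905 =-0.15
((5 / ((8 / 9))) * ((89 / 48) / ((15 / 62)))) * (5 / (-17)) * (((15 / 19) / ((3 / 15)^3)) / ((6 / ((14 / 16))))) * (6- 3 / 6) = -663884375 / 661504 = -1003.60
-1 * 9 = -9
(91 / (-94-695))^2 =8281 / 622521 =0.01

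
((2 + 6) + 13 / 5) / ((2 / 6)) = 159 / 5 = 31.80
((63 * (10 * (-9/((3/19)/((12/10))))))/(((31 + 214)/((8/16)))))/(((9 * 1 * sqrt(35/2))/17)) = -5814 * sqrt(70)/1225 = -39.71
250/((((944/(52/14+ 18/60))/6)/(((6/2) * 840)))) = 948375/59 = 16074.15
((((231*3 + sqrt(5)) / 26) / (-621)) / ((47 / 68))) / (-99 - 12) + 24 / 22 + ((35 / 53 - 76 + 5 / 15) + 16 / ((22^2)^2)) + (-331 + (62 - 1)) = -1248851200324973 / 3631281273477 + 34*sqrt(5) / 42116841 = -343.91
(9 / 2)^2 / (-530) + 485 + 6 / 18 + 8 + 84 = 3671597 / 6360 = 577.30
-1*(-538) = 538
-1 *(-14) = 14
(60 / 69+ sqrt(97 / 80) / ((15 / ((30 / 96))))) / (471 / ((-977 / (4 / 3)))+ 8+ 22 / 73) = 71321 * sqrt(485) / 524369280+ 713210 / 6281507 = 0.12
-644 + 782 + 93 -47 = 184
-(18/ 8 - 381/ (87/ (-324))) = -164853/ 116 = -1421.15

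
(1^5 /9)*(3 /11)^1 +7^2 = 1618 /33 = 49.03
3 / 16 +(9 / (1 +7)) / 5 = 33 / 80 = 0.41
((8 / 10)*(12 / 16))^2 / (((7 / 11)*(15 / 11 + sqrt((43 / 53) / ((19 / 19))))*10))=173151 / 2352700-11979*sqrt(2279) / 11763500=0.02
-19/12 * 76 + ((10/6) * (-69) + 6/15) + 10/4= -6973/30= -232.43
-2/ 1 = -2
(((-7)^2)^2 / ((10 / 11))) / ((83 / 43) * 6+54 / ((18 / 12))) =103243 / 1860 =55.51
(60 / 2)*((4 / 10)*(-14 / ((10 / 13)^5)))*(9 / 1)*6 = -210523131 / 6250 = -33683.70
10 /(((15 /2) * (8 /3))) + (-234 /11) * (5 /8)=-563 /44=-12.80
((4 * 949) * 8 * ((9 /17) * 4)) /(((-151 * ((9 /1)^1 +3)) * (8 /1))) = -11388 /2567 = -4.44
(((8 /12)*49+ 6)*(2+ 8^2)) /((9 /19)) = 48488 /9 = 5387.56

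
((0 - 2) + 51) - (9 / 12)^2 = 48.44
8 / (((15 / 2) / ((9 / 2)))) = 4.80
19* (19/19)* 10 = 190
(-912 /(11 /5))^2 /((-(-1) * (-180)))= -115520 /121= -954.71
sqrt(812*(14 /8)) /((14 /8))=4*sqrt(29)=21.54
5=5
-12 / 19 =-0.63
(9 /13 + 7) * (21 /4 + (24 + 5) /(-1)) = -2375 /13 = -182.69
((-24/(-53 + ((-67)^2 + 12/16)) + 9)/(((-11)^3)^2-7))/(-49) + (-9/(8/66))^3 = -6726567766156937609/16432519179328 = -409344.89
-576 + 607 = 31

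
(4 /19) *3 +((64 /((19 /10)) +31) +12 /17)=21325 /323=66.02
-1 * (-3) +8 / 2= 7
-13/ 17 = -0.76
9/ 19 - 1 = -10/ 19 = -0.53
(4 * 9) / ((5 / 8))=288 / 5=57.60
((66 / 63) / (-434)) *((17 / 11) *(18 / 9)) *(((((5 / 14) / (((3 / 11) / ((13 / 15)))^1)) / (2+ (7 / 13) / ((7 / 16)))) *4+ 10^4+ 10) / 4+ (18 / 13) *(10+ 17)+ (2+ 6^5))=-12067507069 / 156751686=-76.98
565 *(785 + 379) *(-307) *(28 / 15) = -376883024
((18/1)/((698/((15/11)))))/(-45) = -3/3839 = -0.00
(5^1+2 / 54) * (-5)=-680 / 27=-25.19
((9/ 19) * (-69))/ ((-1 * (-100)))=-621/ 1900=-0.33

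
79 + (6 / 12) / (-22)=3475 / 44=78.98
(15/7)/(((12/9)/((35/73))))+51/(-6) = -7.73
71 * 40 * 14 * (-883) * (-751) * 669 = 17638966445520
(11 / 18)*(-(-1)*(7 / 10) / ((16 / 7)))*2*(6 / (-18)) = -539 / 4320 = -0.12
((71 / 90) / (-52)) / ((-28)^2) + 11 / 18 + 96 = 354477689 / 3669120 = 96.61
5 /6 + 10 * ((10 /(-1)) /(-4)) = 155 /6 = 25.83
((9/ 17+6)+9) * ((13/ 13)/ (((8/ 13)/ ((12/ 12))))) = 429/ 17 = 25.24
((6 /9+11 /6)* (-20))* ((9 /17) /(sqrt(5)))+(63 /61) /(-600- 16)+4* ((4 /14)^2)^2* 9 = 3070359 /12888568- 90* sqrt(5) /17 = -11.60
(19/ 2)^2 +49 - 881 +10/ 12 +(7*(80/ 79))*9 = -641909/ 948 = -677.12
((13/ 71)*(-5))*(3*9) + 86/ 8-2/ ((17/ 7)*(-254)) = -8562765/ 613156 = -13.97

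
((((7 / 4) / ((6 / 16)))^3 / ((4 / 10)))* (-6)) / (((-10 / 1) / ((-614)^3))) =-317584446368 / 9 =-35287160707.56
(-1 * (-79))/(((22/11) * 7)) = 79/14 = 5.64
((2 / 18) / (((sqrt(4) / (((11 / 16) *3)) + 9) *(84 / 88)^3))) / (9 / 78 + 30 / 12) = 761332 / 155390319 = 0.00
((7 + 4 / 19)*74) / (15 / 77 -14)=-780626 / 20197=-38.65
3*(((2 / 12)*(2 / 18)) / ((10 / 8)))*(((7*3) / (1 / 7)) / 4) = 49 / 30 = 1.63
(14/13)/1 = 1.08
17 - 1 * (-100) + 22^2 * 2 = 1085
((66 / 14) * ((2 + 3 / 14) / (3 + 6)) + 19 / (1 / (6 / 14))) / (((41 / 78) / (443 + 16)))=16319745 / 2009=8123.32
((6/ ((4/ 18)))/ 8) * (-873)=-23571/ 8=-2946.38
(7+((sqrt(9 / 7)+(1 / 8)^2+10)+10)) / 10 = 3*sqrt(7) / 70+1729 / 640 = 2.81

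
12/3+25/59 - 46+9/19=-46076/1121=-41.10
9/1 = 9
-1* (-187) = 187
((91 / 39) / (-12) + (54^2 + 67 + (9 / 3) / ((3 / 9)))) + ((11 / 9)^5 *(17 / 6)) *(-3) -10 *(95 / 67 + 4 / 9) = 46684123537 / 15825132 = 2950.00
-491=-491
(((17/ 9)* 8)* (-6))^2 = 8220.44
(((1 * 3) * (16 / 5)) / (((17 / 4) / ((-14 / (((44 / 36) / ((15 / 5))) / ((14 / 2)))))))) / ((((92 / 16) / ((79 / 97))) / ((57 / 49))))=-186748416 / 2085985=-89.53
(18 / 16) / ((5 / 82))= 369 / 20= 18.45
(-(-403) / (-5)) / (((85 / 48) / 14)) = -270816 / 425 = -637.21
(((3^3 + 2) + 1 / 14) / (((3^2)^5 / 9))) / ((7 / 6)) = 407 / 107163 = 0.00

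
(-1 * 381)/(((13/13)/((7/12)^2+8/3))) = -54991/48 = -1145.65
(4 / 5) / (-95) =-4 / 475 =-0.01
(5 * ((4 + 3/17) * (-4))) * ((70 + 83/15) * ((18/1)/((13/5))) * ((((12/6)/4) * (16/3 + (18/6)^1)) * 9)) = -361993500/221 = -1637979.64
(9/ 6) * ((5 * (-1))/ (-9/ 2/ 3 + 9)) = -1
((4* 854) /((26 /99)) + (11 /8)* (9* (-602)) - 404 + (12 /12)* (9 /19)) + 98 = 5188779 /988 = 5251.80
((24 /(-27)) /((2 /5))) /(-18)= 10 /81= 0.12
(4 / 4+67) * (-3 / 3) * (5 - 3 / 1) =-136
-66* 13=-858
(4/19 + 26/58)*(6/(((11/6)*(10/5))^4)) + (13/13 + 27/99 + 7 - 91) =-5514052/66671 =-82.71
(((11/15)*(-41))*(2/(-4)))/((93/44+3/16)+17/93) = 1230328/203285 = 6.05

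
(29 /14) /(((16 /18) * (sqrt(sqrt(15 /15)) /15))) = 3915 /112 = 34.96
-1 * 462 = -462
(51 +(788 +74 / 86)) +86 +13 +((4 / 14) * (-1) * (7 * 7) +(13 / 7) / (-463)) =128890770 / 139363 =924.86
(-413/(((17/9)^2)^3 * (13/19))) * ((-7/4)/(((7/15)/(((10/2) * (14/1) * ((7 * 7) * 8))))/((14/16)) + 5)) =750951921174525/161444757833294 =4.65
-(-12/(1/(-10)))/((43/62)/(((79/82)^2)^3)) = -113035666817265/817017929452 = -138.35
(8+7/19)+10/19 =169/19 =8.89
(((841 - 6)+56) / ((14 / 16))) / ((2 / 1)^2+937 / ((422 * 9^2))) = 22149936 / 87605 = 252.84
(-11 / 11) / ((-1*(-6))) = -1 / 6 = -0.17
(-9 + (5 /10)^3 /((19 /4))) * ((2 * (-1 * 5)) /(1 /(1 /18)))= 4.99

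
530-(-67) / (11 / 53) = 9381 / 11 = 852.82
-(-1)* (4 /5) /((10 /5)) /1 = 2 /5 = 0.40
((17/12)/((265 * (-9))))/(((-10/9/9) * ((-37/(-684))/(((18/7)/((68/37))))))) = 4617/37100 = 0.12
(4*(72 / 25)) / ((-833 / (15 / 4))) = -216 / 4165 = -0.05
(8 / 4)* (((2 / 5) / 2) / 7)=2 / 35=0.06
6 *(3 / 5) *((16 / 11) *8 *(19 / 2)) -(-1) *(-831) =-23817 / 55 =-433.04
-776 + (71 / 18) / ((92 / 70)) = -640043 / 828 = -773.00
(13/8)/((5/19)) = 247/40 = 6.18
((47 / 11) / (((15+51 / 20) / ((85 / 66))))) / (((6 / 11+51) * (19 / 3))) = 39950 / 41594553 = 0.00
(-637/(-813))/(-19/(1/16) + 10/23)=-14651/5676366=-0.00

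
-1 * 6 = -6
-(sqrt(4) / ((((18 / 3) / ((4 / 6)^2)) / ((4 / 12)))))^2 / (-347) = 16 / 2276667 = 0.00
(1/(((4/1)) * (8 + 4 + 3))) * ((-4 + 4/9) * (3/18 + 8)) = -196/405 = -0.48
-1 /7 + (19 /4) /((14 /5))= 87 /56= 1.55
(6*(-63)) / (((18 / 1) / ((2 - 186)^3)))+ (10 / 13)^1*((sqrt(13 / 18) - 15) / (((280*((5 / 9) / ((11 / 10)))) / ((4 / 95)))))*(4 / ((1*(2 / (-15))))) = 130819584.10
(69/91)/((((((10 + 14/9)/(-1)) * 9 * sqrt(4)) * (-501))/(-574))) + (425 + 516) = 212461801/225784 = 941.00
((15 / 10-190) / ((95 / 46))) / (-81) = 8671 / 7695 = 1.13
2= 2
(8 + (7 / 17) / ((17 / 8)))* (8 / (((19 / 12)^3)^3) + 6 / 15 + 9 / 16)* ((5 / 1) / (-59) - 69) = -16980955933634846224 / 27510739674148645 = -617.25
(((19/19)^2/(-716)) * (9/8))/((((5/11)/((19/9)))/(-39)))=8151/28640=0.28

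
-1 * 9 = -9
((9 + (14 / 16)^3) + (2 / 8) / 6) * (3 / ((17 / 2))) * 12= 44751 / 1088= 41.13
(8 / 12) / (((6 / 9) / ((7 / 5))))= 7 / 5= 1.40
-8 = -8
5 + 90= 95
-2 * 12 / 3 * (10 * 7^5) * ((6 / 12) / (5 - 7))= 336140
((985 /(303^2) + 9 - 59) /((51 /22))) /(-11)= 9178930 /4682259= 1.96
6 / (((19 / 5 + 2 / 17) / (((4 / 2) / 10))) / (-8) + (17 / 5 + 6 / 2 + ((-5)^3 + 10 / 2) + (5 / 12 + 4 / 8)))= -12240 / 234869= -0.05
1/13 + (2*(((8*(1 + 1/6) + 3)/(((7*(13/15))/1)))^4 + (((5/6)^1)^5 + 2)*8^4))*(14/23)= 656899332373483/54752208147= 11997.68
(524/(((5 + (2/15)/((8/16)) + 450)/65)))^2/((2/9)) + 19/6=7048393939579/279811446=25189.80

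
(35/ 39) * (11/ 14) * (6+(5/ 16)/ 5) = 5335/ 1248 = 4.27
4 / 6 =2 / 3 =0.67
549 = 549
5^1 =5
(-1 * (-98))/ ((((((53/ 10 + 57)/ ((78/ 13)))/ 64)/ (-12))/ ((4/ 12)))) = -215040/ 89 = -2416.18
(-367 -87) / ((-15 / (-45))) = -1362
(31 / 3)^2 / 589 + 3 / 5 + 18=16058 / 855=18.78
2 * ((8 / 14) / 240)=1 / 210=0.00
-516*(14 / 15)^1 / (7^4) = -344 / 1715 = -0.20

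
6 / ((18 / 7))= 7 / 3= 2.33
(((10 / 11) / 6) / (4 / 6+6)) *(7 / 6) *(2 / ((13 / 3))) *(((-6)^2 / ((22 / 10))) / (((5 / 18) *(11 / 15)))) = 17010 / 17303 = 0.98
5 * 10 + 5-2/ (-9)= 497/ 9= 55.22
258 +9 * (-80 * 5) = -3342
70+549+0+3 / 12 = 619.25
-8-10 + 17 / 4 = -55 / 4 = -13.75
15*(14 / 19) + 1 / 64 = 13459 / 1216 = 11.07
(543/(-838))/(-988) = 543/827944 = 0.00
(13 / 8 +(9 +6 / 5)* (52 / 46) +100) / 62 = 104103 / 57040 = 1.83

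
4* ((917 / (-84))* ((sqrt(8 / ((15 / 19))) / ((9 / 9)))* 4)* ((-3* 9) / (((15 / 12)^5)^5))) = 3539829307113209856* sqrt(570) / 1490116119384765625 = 56.72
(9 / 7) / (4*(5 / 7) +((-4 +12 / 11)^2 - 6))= 363 / 1502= 0.24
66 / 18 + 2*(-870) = -5209 / 3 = -1736.33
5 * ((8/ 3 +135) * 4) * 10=82600/ 3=27533.33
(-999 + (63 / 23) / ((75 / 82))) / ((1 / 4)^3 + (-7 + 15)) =-12217664 / 98325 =-124.26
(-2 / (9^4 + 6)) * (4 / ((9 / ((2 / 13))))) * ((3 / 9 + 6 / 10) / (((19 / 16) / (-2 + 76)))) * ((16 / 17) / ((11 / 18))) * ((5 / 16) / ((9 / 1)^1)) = -530432 / 8189725401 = -0.00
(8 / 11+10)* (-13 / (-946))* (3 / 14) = 2301 / 72842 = 0.03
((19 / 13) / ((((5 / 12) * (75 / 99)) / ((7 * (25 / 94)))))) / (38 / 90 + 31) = 16929 / 61711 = 0.27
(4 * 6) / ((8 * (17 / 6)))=1.06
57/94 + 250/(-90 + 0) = -1837/846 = -2.17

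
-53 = -53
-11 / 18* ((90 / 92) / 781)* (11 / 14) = -55 / 91448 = -0.00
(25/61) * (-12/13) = -300/793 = -0.38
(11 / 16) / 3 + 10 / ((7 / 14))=971 / 48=20.23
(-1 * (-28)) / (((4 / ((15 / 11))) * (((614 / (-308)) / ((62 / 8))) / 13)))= -296205 / 614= -482.42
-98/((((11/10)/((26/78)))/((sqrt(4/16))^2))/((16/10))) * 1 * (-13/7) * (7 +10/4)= 6916/33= 209.58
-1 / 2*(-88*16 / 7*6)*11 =6637.71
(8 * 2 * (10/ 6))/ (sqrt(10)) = 8 * sqrt(10)/ 3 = 8.43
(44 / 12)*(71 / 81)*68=53108 / 243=218.55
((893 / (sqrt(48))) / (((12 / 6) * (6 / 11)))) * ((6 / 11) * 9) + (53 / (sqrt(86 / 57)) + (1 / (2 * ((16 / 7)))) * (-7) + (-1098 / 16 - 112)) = -5829 / 32 + 53 * sqrt(4902) / 86 + 2679 * sqrt(3) / 8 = 441.01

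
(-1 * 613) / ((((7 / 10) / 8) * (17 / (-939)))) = 46048560 / 119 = 386962.69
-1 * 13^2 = -169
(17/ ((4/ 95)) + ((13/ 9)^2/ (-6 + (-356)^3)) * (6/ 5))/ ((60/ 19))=93450139079381/ 730911956400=127.85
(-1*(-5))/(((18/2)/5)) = 25/9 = 2.78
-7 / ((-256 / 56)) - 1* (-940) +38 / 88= 331571 / 352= 941.96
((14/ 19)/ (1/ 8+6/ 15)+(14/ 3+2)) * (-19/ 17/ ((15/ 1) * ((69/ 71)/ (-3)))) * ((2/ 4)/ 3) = 142/ 459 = 0.31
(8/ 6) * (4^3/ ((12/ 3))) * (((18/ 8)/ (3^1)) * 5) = 80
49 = 49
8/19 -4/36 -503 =-85960/171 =-502.69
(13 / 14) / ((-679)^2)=13 / 6454574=0.00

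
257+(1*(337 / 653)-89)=110041 / 653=168.52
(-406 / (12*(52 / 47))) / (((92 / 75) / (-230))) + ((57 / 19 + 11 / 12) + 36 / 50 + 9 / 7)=626774849 / 109200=5739.70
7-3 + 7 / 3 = 6.33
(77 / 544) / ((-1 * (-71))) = 77 / 38624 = 0.00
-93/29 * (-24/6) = 372/29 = 12.83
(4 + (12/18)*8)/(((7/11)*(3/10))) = 440/9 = 48.89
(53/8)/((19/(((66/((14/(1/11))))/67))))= 159/71288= 0.00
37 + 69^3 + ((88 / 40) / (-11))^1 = 1642729 / 5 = 328545.80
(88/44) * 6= 12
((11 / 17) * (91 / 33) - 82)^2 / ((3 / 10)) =167362810 / 7803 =21448.52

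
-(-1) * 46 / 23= 2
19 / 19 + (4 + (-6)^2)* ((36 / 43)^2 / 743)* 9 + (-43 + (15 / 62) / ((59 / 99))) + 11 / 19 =-3883789969097 / 95482334114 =-40.68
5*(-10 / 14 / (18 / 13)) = -325 / 126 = -2.58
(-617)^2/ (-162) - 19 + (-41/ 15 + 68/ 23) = -44129047/ 18630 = -2368.71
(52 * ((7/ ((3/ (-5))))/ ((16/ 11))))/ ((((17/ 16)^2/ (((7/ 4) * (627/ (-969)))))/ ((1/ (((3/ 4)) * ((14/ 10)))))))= 17617600/ 44217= 398.43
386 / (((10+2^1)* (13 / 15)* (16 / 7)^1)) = 6755 / 416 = 16.24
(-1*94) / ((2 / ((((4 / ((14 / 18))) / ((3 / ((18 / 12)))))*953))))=-115176.86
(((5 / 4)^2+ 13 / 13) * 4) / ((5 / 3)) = 123 / 20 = 6.15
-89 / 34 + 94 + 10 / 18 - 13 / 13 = 27827 / 306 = 90.94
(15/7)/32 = 15/224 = 0.07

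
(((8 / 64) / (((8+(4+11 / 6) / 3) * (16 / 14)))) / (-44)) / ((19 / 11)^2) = -693 / 8271232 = -0.00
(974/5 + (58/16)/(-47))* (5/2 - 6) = -2562553/3760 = -681.53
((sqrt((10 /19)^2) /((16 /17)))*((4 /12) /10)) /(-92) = -17 /83904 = -0.00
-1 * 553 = -553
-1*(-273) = 273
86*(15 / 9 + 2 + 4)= 659.33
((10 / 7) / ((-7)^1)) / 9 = -10 / 441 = -0.02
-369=-369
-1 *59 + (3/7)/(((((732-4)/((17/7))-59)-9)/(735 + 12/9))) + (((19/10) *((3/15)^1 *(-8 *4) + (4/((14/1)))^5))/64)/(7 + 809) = -7786283997623/135087943200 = -57.64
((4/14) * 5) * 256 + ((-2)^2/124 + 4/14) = 11347/31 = 366.03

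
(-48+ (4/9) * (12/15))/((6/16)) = -17152/135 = -127.05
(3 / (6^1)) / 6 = 1 / 12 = 0.08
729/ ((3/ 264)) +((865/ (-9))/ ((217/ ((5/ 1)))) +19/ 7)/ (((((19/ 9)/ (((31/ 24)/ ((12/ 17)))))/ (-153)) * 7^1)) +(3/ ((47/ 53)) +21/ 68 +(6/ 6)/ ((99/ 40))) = 18895808476861/ 294572124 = 64146.63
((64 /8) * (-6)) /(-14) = 24 /7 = 3.43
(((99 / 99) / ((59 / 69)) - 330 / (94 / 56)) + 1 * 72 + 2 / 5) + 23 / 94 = -122.78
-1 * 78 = -78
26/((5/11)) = 286/5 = 57.20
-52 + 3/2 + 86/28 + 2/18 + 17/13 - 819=-708443/819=-865.01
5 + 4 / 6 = 17 / 3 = 5.67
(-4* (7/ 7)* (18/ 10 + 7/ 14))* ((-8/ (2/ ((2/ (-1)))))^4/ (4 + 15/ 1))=-188416/ 95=-1983.33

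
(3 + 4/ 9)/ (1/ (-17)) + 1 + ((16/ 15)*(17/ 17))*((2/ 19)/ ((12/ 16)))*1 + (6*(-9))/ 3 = -64472/ 855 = -75.41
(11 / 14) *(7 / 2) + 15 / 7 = 4.89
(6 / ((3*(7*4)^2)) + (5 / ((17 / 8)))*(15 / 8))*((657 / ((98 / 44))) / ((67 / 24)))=1275579954 / 2734739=466.44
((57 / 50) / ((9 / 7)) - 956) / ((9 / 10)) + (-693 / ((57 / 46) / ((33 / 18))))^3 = -998085933989888 / 925965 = -1077887321.86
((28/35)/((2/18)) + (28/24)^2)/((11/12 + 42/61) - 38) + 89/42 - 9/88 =146183473/82054280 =1.78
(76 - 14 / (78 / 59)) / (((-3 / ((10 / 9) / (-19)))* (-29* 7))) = -25510 / 4061421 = -0.01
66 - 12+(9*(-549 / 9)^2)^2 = 1121513175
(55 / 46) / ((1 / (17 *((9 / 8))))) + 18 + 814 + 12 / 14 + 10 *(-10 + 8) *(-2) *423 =45790265 / 2576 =17775.72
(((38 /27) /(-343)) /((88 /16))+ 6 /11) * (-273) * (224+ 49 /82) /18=-316320745 /170478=-1855.49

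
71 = 71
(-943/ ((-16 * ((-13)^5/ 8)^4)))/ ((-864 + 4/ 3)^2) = 135792/ 7955648880839076572277047809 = 0.00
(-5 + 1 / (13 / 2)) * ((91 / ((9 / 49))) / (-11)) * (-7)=-1527.91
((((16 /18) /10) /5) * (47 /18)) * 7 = 658 /2025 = 0.32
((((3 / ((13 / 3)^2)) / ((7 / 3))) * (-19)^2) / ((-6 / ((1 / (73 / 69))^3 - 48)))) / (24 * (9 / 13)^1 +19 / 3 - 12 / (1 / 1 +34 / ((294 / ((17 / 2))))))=312724628615421 / 27201284707142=11.50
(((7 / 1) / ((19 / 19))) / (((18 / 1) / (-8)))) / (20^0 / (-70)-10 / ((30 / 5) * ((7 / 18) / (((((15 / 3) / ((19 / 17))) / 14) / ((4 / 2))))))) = 65170 / 14643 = 4.45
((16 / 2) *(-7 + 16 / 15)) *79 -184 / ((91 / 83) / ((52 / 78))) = -1757096 / 455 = -3861.75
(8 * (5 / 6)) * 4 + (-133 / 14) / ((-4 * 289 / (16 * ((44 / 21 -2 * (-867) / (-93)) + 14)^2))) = 3370805840 / 122478489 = 27.52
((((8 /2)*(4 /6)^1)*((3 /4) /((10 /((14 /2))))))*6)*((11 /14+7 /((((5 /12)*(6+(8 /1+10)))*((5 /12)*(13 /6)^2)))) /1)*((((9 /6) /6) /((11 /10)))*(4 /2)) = 202929 /46475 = 4.37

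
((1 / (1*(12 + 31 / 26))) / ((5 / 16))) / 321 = 416 / 550515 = 0.00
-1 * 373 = -373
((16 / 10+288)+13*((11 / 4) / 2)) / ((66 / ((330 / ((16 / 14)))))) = 86093 / 64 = 1345.20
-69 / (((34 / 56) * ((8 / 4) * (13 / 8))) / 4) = -30912 / 221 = -139.87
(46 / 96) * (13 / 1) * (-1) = -299 / 48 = -6.23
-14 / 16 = -7 / 8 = -0.88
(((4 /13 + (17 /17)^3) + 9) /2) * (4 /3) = 268 /39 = 6.87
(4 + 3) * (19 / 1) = 133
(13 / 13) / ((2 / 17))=17 / 2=8.50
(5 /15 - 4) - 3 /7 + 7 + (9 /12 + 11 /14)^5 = 591001393 /51631104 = 11.45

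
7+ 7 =14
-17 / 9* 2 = -34 / 9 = -3.78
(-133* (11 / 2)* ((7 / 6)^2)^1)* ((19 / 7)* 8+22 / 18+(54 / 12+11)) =-49597163 / 1296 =-38269.42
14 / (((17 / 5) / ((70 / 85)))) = 3.39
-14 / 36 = -7 / 18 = -0.39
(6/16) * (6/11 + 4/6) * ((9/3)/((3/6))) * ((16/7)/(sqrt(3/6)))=480 * sqrt(2)/77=8.82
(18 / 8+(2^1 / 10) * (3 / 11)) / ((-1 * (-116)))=507 / 25520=0.02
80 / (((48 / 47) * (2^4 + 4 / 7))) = 1645 / 348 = 4.73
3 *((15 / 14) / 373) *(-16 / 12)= -0.01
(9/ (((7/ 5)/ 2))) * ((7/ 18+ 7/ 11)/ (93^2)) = 145/ 95139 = 0.00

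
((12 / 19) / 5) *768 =9216 / 95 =97.01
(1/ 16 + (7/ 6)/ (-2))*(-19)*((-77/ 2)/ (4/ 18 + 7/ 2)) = -109725/ 1072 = -102.36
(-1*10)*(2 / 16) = -5 / 4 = -1.25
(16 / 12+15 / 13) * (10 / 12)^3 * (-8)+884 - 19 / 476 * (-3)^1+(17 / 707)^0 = 437875301 / 501228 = 873.61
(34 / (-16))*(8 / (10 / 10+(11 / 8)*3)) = -136 / 41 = -3.32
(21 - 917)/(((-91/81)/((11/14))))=57024/91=626.64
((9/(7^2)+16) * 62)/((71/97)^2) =462602894/247009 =1872.82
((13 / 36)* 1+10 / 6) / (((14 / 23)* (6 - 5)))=3.33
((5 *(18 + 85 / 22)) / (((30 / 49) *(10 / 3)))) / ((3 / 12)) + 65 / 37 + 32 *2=1139683 / 4070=280.02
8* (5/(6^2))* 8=80/9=8.89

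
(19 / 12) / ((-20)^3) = -0.00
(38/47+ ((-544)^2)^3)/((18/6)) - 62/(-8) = 8639172454995293.35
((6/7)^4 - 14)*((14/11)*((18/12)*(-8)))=70512/343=205.57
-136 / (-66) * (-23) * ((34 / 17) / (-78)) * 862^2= 1162120816 / 1287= 902968.78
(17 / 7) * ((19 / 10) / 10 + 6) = 10523 / 700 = 15.03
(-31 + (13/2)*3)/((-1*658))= 23/1316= 0.02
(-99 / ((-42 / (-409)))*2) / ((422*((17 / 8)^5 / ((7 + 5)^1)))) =-2653618176 / 2097128789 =-1.27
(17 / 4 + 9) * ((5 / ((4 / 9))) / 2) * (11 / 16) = 26235 / 512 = 51.24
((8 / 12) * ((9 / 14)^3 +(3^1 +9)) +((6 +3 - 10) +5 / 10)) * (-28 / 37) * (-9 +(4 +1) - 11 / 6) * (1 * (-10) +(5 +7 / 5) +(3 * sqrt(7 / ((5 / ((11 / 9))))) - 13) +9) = -66709 / 259 +3511 * sqrt(385) / 518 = -124.57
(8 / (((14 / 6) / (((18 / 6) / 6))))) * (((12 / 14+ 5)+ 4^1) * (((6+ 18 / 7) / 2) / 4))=6210 / 343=18.10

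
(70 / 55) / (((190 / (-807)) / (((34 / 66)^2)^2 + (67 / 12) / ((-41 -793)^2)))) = -48623373382451 / 127702787865840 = -0.38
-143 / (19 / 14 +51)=-2002 / 733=-2.73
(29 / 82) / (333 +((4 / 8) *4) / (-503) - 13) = 14587 / 13198556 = 0.00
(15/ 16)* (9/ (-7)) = -135/ 112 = -1.21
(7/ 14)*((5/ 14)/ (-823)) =-5/ 23044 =-0.00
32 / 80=2 / 5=0.40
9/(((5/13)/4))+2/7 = 3286/35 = 93.89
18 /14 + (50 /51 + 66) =24371 /357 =68.27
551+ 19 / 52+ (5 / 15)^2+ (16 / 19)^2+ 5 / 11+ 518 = 1989707693 / 1858428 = 1070.64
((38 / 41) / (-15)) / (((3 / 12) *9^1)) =-152 / 5535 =-0.03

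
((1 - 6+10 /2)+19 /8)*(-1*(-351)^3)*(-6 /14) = -2464882407 /56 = -44015757.27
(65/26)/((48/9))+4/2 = 79/32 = 2.47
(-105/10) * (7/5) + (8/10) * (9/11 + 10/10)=-1457/110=-13.25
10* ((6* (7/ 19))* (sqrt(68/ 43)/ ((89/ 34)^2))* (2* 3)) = 24.34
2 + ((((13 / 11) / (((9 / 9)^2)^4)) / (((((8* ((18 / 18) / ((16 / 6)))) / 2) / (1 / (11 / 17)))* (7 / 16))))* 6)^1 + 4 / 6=49208 / 2541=19.37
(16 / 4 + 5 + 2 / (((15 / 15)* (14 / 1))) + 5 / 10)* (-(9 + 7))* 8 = -8640 / 7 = -1234.29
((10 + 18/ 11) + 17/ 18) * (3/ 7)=2491/ 462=5.39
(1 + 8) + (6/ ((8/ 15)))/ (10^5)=720009/ 80000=9.00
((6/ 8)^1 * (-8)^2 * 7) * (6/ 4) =504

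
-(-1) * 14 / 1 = 14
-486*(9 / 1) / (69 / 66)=-96228 / 23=-4183.83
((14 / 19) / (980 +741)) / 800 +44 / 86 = 287751501 / 562422800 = 0.51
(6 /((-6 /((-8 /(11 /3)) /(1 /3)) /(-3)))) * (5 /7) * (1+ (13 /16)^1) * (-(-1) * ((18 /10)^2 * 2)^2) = -1067.48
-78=-78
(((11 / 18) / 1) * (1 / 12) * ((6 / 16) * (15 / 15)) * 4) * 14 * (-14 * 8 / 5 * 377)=-406406 / 45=-9031.24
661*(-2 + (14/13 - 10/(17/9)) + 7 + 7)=1136920/221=5144.43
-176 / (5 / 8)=-1408 / 5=-281.60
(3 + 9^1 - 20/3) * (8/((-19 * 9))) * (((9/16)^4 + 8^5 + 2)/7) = -113032699/96768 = -1168.08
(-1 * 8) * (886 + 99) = -7880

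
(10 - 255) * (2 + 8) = -2450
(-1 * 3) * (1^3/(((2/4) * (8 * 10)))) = -3/40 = -0.08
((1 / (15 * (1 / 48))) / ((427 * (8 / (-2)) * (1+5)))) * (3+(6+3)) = -8 / 2135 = -0.00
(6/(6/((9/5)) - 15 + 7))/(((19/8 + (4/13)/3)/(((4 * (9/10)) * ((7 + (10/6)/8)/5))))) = -364338/135275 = -2.69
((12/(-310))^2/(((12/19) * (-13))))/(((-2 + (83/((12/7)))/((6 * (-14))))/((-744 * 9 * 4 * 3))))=-21275136/3737825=-5.69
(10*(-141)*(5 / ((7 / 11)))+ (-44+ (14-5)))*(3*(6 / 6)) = -33340.71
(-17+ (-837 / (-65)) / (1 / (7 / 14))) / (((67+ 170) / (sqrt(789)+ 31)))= -42563 / 30810-1373 * sqrt(789) / 30810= -2.63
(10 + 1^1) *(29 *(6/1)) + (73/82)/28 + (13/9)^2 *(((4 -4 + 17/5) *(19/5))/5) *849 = 50300718191/7749000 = 6491.25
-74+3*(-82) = -320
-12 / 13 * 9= -108 / 13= -8.31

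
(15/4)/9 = 5/12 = 0.42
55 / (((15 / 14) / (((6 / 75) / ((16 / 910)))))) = 7007 / 30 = 233.57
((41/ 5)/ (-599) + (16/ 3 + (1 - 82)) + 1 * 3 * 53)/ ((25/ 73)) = 54649771/ 224625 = 243.29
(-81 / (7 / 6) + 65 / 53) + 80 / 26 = -314099 / 4823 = -65.13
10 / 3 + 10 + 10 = 70 / 3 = 23.33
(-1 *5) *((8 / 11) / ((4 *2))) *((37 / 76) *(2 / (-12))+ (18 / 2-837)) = 1888025 / 5016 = 376.40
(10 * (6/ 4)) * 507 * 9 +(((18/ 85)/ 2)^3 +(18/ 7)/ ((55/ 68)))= 3236751887058/ 47287625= 68448.18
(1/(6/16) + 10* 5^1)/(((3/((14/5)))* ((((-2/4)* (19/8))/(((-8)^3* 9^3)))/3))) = 4403331072/95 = 46350853.39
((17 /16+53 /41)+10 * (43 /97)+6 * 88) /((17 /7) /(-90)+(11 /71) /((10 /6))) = 761072920965 /93889016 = 8106.09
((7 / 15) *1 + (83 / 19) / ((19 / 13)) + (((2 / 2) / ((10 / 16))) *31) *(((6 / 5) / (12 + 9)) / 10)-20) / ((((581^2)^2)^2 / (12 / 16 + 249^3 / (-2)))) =7929761140457 / 820265243153646959584755175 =0.00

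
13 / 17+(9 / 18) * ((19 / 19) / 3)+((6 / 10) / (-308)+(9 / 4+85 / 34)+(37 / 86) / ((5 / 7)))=5303713 / 844305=6.28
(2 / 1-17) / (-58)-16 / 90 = 211 / 2610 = 0.08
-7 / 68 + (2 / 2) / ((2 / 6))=197 / 68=2.90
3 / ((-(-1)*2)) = 3 / 2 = 1.50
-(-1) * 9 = 9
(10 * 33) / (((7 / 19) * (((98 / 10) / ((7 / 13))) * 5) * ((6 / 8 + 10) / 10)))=250800 / 27391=9.16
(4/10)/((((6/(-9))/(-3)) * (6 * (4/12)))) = 9/10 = 0.90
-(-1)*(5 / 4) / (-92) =-5 / 368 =-0.01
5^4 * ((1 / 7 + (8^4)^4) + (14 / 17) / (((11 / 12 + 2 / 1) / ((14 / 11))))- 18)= 175921860444149063.88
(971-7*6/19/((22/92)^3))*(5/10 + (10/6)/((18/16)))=2190023249/1365606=1603.70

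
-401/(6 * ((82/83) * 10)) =-33283/4920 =-6.76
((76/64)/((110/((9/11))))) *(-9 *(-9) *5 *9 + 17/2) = 32.27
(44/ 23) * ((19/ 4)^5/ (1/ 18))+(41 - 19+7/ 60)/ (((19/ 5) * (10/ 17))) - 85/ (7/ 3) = 488886089779/ 5873280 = 83239.02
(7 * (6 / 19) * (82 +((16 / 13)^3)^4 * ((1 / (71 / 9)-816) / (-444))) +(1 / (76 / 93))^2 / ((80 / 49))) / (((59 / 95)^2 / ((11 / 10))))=71941709270901331780760457 / 109082299563997778097664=659.52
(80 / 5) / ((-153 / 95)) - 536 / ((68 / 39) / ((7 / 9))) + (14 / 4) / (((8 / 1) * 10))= -6095249 / 24480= -248.99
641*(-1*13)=-8333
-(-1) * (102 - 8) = 94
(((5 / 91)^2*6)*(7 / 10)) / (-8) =-15 / 9464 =-0.00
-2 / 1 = -2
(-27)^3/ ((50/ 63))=-1240029/ 50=-24800.58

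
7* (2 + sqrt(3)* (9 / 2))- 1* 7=7 + 63* sqrt(3) / 2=61.56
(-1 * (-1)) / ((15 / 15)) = 1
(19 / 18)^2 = 361 / 324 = 1.11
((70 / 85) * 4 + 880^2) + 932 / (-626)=4120592006 / 5321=774401.81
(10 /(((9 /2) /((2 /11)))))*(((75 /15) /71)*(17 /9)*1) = 3400 /63261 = 0.05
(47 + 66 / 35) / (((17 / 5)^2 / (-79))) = -675845 / 2023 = -334.08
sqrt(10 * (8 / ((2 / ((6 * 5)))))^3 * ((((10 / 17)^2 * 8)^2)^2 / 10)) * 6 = 921600000 * sqrt(30) / 83521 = 60437.63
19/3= 6.33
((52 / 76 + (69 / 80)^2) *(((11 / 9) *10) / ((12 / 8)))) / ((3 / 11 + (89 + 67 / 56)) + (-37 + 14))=147089173 / 852831720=0.17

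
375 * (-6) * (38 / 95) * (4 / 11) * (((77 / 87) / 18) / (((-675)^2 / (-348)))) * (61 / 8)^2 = 26047 / 36450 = 0.71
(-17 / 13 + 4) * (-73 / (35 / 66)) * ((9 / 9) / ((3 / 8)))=-12848 / 13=-988.31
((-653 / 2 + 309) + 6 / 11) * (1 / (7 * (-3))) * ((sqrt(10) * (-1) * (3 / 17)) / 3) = -373 * sqrt(10) / 7854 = -0.15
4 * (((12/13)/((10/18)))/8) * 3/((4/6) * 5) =243/325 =0.75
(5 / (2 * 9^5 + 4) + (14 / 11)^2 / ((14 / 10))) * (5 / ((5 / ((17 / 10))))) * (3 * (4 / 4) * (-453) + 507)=-11974563717 / 7145171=-1675.90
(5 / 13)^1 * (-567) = -2835 / 13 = -218.08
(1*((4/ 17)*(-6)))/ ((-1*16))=3/ 34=0.09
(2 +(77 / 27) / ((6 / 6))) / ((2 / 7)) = 917 / 54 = 16.98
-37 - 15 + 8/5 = -252/5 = -50.40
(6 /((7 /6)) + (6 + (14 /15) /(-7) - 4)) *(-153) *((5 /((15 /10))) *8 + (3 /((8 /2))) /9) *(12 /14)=-6024528 /245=-24589.91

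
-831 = -831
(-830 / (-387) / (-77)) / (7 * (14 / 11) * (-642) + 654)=415 / 75475449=0.00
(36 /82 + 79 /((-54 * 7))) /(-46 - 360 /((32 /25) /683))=-7130 /5955563691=-0.00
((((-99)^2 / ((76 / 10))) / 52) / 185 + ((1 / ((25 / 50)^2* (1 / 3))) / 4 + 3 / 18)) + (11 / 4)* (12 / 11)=1381975 / 219336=6.30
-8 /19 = -0.42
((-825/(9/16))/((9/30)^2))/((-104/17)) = 935000/351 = 2663.82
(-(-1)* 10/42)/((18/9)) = 5/42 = 0.12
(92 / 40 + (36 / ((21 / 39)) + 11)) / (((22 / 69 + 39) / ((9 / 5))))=3484431 / 949550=3.67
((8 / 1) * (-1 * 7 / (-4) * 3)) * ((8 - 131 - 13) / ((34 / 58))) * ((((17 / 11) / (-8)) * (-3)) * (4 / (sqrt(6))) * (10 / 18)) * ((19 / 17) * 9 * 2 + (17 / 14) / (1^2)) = -1472330 * sqrt(6) / 33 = -109286.58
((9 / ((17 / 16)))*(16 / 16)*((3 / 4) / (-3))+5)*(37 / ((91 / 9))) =2331 / 221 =10.55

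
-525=-525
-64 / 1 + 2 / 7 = -446 / 7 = -63.71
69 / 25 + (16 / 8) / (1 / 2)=169 / 25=6.76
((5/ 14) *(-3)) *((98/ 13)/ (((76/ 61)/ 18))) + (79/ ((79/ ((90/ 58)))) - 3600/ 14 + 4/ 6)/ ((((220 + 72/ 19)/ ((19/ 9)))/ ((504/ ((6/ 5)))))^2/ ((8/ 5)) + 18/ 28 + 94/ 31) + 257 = 90630841048662701/ 1264238297298678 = 71.69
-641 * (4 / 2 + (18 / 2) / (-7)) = -457.86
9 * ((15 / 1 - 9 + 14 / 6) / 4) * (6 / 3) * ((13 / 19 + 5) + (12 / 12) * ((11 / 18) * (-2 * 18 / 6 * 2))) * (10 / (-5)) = 2350 / 19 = 123.68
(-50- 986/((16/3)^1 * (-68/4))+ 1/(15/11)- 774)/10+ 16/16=-96287/1200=-80.24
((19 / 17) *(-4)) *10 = -760 / 17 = -44.71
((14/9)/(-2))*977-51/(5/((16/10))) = -174647/225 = -776.21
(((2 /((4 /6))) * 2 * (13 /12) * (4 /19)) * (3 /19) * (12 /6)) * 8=1248 /361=3.46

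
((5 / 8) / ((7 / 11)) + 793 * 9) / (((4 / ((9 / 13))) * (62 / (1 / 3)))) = 1199181 / 180544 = 6.64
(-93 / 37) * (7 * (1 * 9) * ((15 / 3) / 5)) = -5859 / 37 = -158.35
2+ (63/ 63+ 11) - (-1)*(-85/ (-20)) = 73/ 4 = 18.25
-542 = -542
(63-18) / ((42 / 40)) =300 / 7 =42.86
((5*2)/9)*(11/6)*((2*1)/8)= 55/108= 0.51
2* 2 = 4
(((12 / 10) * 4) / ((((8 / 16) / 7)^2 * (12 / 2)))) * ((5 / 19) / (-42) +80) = 12543.02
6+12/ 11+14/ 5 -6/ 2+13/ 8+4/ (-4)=3307/ 440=7.52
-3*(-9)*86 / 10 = 1161 / 5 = 232.20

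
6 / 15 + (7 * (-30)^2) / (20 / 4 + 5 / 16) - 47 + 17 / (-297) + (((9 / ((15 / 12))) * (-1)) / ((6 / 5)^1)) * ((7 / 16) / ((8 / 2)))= 1138.57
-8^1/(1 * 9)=-8/9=-0.89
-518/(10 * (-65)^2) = -259/21125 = -0.01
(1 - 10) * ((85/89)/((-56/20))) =3825/1246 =3.07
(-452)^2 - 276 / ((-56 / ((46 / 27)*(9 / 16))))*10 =11443669 / 56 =204351.23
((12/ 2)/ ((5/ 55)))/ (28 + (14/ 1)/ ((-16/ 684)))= -132/ 1141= -0.12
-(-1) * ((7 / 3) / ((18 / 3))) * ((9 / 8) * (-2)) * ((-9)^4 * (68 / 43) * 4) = -1561518 / 43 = -36314.37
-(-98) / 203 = 14 / 29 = 0.48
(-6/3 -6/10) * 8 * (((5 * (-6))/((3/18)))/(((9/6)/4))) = 9984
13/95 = 0.14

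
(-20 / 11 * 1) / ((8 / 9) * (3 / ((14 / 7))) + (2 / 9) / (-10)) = -900 / 649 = -1.39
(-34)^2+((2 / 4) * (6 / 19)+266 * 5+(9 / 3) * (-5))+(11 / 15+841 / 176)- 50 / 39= 1614150737 / 652080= 2475.39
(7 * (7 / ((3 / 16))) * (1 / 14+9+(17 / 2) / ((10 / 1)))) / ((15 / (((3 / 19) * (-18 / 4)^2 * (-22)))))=-5775462 / 475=-12158.87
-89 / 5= -17.80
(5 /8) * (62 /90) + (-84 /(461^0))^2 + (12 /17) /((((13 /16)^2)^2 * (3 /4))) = 246758882303 /34958664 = 7058.59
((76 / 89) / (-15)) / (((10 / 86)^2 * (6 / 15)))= -70262 / 6675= -10.53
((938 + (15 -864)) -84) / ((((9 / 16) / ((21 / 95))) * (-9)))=-112 / 513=-0.22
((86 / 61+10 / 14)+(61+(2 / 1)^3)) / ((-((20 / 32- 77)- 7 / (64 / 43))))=1943680 / 2215703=0.88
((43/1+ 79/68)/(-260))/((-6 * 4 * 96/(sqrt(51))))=77 * sqrt(51)/1044480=0.00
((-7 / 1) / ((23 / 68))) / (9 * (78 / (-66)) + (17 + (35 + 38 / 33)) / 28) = 19992 / 8441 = 2.37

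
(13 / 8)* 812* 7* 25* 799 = 368998175 / 2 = 184499087.50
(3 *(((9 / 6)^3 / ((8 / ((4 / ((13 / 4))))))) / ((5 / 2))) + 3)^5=23179525191351 / 37129300000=624.29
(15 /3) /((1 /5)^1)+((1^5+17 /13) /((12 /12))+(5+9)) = 537 /13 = 41.31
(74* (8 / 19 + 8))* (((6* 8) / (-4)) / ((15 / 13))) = -123136 / 19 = -6480.84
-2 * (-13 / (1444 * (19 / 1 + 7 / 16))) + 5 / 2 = 561563 / 224542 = 2.50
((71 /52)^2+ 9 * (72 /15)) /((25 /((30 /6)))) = 609269 /67600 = 9.01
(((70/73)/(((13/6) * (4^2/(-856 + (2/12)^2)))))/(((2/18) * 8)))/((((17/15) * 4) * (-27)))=5392625/24780288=0.22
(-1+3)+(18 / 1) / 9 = 4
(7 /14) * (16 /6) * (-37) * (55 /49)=-8140 /147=-55.37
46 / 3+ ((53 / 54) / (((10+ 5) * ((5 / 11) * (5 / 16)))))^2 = 1593659146 / 102515625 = 15.55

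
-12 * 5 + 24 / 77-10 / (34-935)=-4140226 / 69377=-59.68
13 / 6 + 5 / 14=2.52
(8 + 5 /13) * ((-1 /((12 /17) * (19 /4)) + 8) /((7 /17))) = 813467 /5187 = 156.83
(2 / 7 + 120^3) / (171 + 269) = 6048001 / 1540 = 3927.27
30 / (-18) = -5 / 3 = -1.67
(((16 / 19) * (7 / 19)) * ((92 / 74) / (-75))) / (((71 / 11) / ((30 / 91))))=-16192 / 61642555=-0.00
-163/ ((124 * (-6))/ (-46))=-3749/ 372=-10.08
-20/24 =-5/6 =-0.83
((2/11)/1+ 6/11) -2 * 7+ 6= -80/11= -7.27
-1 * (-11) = 11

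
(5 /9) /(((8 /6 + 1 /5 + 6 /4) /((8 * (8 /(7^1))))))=3200 /1911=1.67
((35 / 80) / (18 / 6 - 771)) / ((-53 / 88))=77 / 81408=0.00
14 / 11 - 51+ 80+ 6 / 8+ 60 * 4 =11925 / 44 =271.02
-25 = -25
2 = 2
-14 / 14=-1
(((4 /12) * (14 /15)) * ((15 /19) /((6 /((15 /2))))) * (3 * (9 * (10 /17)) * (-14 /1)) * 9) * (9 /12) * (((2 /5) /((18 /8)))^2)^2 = -100352 /218025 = -0.46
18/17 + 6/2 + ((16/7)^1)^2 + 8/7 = 8685/833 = 10.43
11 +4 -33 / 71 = 1032 / 71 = 14.54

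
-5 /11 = -0.45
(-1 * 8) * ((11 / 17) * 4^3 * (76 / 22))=-19456 / 17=-1144.47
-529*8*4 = -16928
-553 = -553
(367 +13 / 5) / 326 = 924 / 815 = 1.13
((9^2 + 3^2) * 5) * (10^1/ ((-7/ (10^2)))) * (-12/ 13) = 5400000/ 91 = 59340.66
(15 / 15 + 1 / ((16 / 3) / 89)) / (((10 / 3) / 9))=7641 / 160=47.76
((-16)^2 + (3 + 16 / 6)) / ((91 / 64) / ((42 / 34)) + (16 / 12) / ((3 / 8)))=150720 / 2711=55.60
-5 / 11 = -0.45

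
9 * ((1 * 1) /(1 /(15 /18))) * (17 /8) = 15.94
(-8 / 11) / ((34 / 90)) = -360 / 187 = -1.93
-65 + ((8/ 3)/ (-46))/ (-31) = -139031/ 2139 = -65.00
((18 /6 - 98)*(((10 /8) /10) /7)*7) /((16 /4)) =-95 /32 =-2.97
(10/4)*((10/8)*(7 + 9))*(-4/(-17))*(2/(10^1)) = 40/17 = 2.35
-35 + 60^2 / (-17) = -4195 / 17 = -246.76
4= 4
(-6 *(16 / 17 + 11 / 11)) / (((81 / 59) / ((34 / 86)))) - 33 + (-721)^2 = 201164398 / 387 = 519804.65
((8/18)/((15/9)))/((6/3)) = 2/15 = 0.13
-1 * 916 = -916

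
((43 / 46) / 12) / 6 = 43 / 3312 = 0.01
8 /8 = 1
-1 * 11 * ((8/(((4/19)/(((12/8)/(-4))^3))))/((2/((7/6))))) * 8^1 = 102.87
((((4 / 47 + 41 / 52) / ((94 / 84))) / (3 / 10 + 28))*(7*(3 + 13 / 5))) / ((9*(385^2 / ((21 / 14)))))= 5978 / 4916781155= 0.00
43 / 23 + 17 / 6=649 / 138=4.70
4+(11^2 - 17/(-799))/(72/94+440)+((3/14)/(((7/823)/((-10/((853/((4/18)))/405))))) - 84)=-106.31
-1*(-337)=337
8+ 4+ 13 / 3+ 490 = 1519 / 3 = 506.33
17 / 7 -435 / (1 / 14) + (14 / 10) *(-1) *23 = -214192 / 35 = -6119.77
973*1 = 973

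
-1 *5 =-5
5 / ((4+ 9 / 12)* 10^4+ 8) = 5 / 47508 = 0.00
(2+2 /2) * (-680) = -2040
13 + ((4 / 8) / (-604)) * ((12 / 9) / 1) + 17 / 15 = 64019 / 4530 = 14.13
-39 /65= -3 /5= -0.60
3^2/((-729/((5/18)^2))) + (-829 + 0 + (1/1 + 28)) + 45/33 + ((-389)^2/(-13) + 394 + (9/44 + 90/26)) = -22594376647/1876446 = -12041.05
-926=-926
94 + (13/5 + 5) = 508/5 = 101.60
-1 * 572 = -572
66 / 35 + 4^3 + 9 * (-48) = -12814 / 35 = -366.11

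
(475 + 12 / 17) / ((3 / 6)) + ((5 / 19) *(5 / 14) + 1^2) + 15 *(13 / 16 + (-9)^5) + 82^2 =-31764203193 / 36176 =-878046.31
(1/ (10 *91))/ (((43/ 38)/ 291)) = 5529/ 19565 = 0.28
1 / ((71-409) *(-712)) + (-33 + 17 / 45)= -353282963 / 10829520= -32.62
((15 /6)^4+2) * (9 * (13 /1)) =76869 /16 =4804.31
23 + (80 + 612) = 715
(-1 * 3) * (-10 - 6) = 48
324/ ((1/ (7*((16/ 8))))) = 4536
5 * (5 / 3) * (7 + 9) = 400 / 3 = 133.33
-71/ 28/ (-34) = 71/ 952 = 0.07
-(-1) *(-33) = -33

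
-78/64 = -39/32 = -1.22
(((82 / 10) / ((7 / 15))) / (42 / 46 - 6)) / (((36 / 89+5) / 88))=-7385576 / 131313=-56.24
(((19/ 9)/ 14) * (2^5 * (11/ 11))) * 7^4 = 104272/ 9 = 11585.78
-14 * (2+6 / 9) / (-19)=112 / 57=1.96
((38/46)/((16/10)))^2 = 9025/33856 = 0.27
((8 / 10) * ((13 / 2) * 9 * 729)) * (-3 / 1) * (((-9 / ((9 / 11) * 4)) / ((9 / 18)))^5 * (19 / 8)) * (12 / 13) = 180688109481 / 160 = 1129300684.26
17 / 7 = 2.43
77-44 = 33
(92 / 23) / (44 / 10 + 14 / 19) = 95 / 122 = 0.78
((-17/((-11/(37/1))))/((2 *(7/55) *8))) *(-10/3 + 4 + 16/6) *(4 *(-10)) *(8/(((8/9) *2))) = -235875/14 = -16848.21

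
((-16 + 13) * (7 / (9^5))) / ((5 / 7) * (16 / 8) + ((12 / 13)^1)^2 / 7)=-1183 / 5156946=-0.00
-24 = -24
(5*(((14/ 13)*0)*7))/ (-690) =0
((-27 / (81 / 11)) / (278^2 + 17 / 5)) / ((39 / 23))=-1265 / 45213129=-0.00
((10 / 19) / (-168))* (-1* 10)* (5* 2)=125 / 399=0.31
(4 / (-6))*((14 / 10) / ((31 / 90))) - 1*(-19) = 505 / 31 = 16.29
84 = 84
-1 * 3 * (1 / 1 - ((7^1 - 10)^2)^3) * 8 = 17472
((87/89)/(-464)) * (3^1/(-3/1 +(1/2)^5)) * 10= 36/1691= 0.02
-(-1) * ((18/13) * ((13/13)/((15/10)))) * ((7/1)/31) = 84/403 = 0.21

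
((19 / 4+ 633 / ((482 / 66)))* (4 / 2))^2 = 7767778225 / 232324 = 33435.11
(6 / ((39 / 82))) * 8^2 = 10496 / 13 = 807.38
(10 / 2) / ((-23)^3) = -5 / 12167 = -0.00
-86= -86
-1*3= -3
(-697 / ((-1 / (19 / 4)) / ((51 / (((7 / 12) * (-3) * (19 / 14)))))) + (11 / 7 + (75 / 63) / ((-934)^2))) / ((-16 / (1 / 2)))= 186053719853 / 83746176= 2221.64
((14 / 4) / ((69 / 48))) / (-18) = -28 / 207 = -0.14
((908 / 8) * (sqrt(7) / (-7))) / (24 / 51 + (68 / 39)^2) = -5869539 * sqrt(7) / 1270864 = -12.22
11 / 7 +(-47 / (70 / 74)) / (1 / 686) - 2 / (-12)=-7157359 / 210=-34082.66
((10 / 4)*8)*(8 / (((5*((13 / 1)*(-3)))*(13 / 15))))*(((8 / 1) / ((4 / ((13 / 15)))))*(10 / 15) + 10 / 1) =-16064 / 1521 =-10.56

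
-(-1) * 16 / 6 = 8 / 3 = 2.67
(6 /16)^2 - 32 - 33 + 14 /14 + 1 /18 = -36751 /576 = -63.80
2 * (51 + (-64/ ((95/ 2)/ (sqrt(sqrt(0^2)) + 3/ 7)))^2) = 45401862/ 442225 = 102.67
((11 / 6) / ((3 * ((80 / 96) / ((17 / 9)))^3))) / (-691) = -216172 / 20989125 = -0.01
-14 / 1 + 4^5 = 1010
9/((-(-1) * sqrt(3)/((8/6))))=4 * sqrt(3)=6.93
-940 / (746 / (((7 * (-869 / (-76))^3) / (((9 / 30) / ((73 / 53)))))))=-394019845236325 / 6508587408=-60538.46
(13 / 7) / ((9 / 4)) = 52 / 63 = 0.83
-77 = -77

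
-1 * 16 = -16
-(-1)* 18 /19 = 18 /19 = 0.95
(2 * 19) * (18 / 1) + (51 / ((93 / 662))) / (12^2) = 1532315 / 2232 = 686.52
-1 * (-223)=223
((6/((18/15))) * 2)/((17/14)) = 140/17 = 8.24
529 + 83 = 612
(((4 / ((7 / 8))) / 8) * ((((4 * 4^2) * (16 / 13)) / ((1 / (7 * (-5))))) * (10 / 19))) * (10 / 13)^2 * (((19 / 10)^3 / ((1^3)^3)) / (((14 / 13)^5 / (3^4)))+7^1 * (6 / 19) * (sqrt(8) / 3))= -3162706560 / 16807 -573440000 * sqrt(2) / 793117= -189200.44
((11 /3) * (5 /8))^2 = 3025 /576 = 5.25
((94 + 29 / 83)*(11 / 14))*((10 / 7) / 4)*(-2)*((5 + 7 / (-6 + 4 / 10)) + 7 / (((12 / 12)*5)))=-8872523 / 32536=-272.70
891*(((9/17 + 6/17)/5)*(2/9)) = 594/17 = 34.94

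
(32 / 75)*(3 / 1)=32 / 25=1.28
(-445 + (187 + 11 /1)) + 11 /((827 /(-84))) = -205193 /827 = -248.12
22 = 22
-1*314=-314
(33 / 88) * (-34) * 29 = -1479 / 4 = -369.75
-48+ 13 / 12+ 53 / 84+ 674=4394 / 7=627.71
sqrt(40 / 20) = sqrt(2) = 1.41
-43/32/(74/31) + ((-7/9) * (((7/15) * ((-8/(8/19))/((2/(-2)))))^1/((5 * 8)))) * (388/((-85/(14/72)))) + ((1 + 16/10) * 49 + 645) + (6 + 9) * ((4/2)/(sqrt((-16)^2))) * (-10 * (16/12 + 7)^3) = -12323997779371/1222776000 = -10078.70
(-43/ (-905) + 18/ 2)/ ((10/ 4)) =16376/ 4525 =3.62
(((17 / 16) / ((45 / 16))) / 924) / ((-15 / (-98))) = 119 / 44550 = 0.00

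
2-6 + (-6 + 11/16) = -149/16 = -9.31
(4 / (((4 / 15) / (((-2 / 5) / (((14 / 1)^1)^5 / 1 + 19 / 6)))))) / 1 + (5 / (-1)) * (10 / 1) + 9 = -132305519 / 3226963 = -41.00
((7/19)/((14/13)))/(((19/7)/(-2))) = -91/361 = -0.25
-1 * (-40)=40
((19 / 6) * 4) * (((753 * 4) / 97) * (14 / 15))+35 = 585053 / 1455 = 402.10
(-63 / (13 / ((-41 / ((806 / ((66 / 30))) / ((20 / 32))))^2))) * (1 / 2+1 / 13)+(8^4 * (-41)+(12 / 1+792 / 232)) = -68433496923880949 / 407534852608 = -167920.60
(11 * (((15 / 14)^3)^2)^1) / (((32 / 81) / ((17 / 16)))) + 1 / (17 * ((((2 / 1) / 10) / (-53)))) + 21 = 3287745810619 / 65537081344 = 50.17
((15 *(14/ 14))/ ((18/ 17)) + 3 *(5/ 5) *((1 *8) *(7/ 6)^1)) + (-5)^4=4003/ 6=667.17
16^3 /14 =2048 /7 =292.57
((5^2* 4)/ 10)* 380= 3800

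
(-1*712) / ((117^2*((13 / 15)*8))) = -0.01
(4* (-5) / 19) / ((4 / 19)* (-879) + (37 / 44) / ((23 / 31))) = 20240 / 3536399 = 0.01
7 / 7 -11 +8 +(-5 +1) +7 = 1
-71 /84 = -0.85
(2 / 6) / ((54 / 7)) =7 / 162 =0.04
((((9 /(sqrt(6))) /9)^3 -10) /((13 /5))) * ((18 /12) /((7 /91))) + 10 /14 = -520 /7 + 5 * sqrt(6) /24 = -73.78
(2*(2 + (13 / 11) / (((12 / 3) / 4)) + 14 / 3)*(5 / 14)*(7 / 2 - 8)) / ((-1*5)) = 5.05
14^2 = 196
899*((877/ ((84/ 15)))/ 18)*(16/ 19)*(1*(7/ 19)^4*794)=2147206966660/ 22284891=96352.59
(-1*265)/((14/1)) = -265/14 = -18.93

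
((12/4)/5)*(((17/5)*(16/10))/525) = 0.01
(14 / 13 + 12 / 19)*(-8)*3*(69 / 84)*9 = -524124 / 1729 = -303.14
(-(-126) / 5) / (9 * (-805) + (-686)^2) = 18 / 330965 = 0.00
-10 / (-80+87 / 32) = 320 / 2473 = 0.13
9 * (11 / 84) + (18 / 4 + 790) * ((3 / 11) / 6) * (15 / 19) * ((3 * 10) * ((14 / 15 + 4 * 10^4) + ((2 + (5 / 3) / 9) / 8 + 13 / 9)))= 218429755319 / 6384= 34215187.24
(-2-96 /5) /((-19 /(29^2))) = 89146 /95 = 938.38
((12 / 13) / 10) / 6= 1 / 65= 0.02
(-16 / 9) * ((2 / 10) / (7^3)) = -0.00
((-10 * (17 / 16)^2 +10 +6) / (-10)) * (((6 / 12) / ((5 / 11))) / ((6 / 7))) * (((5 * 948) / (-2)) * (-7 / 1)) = -25676343 / 2560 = -10029.82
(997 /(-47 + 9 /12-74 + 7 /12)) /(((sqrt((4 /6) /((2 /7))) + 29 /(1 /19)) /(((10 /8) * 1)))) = -24720615 /1307903056 + 14955 * sqrt(21) /1307903056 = -0.02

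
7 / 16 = 0.44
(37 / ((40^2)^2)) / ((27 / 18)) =37 / 3840000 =0.00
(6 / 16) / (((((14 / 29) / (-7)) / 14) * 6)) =-203 / 16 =-12.69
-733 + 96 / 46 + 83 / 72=-1208483 / 1656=-729.76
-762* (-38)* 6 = 173736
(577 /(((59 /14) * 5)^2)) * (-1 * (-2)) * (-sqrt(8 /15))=-452368 * sqrt(30) /1305375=-1.90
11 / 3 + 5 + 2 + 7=17.67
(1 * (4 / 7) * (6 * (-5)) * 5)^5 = -77760000000000 / 16807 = -4626643660.38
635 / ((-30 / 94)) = -5969 / 3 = -1989.67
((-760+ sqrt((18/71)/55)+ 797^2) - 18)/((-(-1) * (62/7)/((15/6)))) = 21 * sqrt(7810)/96844+ 22205085/124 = 179073.29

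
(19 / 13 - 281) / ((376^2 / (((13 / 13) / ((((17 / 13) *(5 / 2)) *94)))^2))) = -23621 / 1128182247200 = -0.00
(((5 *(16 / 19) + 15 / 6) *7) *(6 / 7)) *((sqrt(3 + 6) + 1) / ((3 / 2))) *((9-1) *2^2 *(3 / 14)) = 97920 / 133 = 736.24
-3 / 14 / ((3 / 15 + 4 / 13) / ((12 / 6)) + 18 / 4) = -0.05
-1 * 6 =-6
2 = 2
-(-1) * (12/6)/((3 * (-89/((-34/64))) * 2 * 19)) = 17/162336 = 0.00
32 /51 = 0.63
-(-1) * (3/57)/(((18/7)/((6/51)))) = 7/2907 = 0.00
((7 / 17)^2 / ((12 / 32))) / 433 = 392 / 375411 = 0.00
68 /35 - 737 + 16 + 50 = -23417 /35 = -669.06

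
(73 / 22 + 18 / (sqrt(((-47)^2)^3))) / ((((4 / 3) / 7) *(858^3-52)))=31833795 / 1154165449662368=0.00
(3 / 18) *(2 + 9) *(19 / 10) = 209 / 60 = 3.48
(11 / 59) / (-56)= -11 / 3304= -0.00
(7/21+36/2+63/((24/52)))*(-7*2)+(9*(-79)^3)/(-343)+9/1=11090785/1029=10778.22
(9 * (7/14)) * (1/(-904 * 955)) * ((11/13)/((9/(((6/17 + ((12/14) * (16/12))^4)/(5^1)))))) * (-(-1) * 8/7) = -462209/2004168782525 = -0.00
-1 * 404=-404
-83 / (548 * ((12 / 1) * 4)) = -83 / 26304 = -0.00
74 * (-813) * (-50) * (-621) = -1868030100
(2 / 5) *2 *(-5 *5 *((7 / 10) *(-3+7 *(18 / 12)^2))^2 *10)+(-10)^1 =-15941.12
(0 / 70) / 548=0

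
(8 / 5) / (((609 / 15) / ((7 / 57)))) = 8 / 1653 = 0.00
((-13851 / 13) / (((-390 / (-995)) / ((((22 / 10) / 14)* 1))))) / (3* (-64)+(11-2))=3368871 / 1443260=2.33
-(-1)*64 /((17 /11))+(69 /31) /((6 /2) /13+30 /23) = 203293 /4743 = 42.86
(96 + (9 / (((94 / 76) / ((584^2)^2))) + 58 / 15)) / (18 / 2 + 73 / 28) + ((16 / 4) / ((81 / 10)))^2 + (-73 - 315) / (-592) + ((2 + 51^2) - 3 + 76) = 5408007675610201990183 / 74162263500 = 72921286654.23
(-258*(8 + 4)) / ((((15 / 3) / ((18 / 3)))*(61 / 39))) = -724464 / 305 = -2375.29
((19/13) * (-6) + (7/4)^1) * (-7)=2555/52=49.13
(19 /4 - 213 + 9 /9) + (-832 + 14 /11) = -45671 /44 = -1037.98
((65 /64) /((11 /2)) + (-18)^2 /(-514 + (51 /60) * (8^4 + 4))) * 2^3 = 307163 /130724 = 2.35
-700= -700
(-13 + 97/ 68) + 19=505/ 68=7.43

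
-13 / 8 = -1.62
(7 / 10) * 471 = 3297 / 10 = 329.70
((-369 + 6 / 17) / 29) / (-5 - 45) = 6267 / 24650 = 0.25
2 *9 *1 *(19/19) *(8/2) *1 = 72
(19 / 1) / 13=19 / 13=1.46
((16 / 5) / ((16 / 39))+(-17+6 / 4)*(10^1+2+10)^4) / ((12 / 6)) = -18154801 / 10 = -1815480.10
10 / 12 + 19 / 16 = 97 / 48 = 2.02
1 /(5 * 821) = 0.00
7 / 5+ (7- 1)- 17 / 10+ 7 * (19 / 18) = 589 / 45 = 13.09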